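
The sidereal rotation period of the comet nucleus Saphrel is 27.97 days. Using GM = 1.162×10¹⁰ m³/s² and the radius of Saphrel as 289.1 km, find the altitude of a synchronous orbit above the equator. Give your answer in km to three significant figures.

h_sync ≈ 11700 km

T = 27.97 days = 2.417×10⁶ s.
A synchronous orbit has period T, so by Kepler's third law a = (μT²/4π²)^(1/3).
μT²/4π² = 1.162×10¹⁰ × (2.417×10⁶)² / 39.48 = 1.719×10²¹ m³.
a = 1.198×10⁷ m = 11979 km.
Altitude h = a − R = 11979 − 289.1 = 11690 km.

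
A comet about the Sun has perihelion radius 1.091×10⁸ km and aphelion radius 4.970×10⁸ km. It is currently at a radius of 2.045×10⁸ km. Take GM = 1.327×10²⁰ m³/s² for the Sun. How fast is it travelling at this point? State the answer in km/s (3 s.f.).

v ≈ 29.3 km/s

Semi-major axis a = (r_p + r_a)/2 = 3.0305×10⁸ km = 3.030×10¹¹ m.
Vis-viva: v² = μ(2/r − 1/a) = 1.327×10²⁰ × (9.780×10⁻¹² − 3.300×10⁻¹²) = 8.599×10⁸ m²/s².
v = 29320 m/s = 29.32 km/s.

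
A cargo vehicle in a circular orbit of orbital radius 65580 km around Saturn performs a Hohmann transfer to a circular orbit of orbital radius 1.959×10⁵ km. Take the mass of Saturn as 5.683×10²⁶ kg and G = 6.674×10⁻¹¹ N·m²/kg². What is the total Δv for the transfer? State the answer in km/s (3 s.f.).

Δv_total ≈ 9.45 km/s

μ = GM = 6.674×10⁻¹¹ × 5.683×10²⁶ = 3.793×10¹⁶ m³/s².
r₁ = 65580 km = 6.558×10⁷ m.
r₂ = 1.959×10⁵ km = 1.959×10⁸ m.
Transfer ellipse a_t = (r₁ + r₂)/2 = 1.307×10⁸ m.
At r₁: circular v_c1 = √(μ/r₁) = 24050 m/s; transfer-perikrone v_p = √[μ(2/r₁ − 1/a_t)] = 29440 m/s.
Δv₁ = v_p − v_c1 = 5389 m/s.
At r₂: circular v_c2 = √(μ/r₂) = 13910 m/s; transfer-apokrone v_a = √[μ(2/r₂ − 1/a_t)] = 9855 m/s.
Δv₂ = v_c2 − v_a = 4060 m/s.
Total Δv = Δv₁ + Δv₂ = 9449 m/s = 9.449 km/s.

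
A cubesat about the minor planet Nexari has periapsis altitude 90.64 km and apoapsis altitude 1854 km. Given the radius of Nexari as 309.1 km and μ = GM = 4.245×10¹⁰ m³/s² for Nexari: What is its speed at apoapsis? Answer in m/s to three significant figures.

v ≈ 78.2 m/s

r_p = 309.1 + 90.64 = 399.74 km = 3.9974×10⁵ m.
r_a = 309.1 + 1854 = 2163.1 km = 2.1631×10⁶ m.
Semi-major axis a = (r_p + r_a)/2 = 1281.4 km = 1.281×10⁶ m.
Vis-viva: v² = μ(2/r − 1/a) = 4.245×10¹⁰ × (9.246×10⁻⁷ − 7.804×10⁻⁷) = 6.122×10³ m²/s².
v = 78.24 m/s.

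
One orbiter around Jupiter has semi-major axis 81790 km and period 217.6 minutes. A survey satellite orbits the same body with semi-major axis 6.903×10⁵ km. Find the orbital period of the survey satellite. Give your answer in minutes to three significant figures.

T₂ ≈ 5340 minutes

Kepler's third law: T² ∝ a³, so T₂ = T₁ (a₂/a₁)^(3/2).
a₂/a₁ = 8.440, (a₂/a₁)^(3/2) = 24.52.
T₂ = 217.6 × 24.52 = 5335 minutes.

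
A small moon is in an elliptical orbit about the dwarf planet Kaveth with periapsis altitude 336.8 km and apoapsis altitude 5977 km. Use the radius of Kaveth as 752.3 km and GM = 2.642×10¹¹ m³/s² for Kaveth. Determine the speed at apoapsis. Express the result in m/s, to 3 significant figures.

v ≈ 105 m/s

r_p = 752.3 + 336.8 = 1089.1 km = 1.0891×10⁶ m.
r_a = 752.3 + 5977 = 6729.3 km = 6.7293×10⁶ m.
Semi-major axis a = (r_p + r_a)/2 = 3909.2 km = 3.909×10⁶ m.
Vis-viva: v² = μ(2/r − 1/a) = 2.642×10¹¹ × (2.972×10⁻⁷ − 2.558×10⁻⁷) = 1.094×10⁴ m²/s².
v = 104.6 m/s.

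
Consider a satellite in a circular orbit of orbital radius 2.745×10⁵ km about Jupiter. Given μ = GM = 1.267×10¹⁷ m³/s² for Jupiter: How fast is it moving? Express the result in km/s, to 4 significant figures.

r = 2.745×10⁵ km = 2.745×10⁸ m.
For a circular orbit v = √(μ/r) = √(1.267×10¹⁷ / 2.745×10⁸) = √(4.616×10⁸) = 21480 m/s.
That is 21.48 km/s.

v ≈ 21.48 km/s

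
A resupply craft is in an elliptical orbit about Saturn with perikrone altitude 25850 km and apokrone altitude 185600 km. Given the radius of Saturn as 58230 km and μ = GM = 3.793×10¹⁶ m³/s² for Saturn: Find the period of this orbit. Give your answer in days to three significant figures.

T ≈ 0.784 days

r_p = 58230 + 25850 = 84080 km = 8.4080×10⁷ m.
r_a = 58230 + 185600 = 243830 km = 2.4383×10⁸ m.
Semi-major axis a = (r_p + r_a)/2 = (84080 + 2.4383×10⁵)/2 = 1.6396×10⁵ km = 1.640×10⁸ m.
By Kepler's third law T = 2π√(a³/μ) = 2π × 1.078×10⁴ = 6.773×10⁴ s.
= 0.7839 days.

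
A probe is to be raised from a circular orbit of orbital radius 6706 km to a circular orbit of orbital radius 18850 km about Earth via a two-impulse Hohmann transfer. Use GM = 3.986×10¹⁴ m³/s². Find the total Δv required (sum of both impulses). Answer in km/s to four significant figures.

Δv_total ≈ 2.921 km/s

r₁ = 6706 km = 6.706×10⁶ m.
r₂ = 18850 km = 1.885×10⁷ m.
Transfer ellipse a_t = (r₁ + r₂)/2 = 1.278×10⁷ m.
At r₁: circular v_c1 = √(μ/r₁) = 7710 m/s; transfer-perigee v_p = √[μ(2/r₁ − 1/a_t)] = 9364 m/s.
Δv₁ = v_p − v_c1 = 1654 m/s.
At r₂: circular v_c2 = √(μ/r₂) = 4598 m/s; transfer-apogee v_a = √[μ(2/r₂ − 1/a_t)] = 3331 m/s.
Δv₂ = v_c2 − v_a = 1267 m/s.
Total Δv = Δv₁ + Δv₂ = 2921 m/s = 2.921 km/s.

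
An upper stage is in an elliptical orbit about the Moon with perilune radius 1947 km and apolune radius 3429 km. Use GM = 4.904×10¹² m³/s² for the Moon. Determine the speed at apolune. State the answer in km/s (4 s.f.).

Semi-major axis a = (r_p + r_a)/2 = 2688.0 km = 2.688×10⁶ m.
Vis-viva: v² = μ(2/r − 1/a) = 4.904×10¹² × (5.833×10⁻⁷ − 3.720×10⁻⁷) = 1.036×10⁶ m²/s².
v = 1018 m/s = 1.018 km/s.

v ≈ 1.018 km/s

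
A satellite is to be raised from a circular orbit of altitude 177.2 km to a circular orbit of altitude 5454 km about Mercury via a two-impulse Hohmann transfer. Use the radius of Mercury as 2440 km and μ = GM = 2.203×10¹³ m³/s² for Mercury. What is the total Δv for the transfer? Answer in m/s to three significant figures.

Δv_total ≈ 1150 m/s

r₁ = 2440 + 177.2 = 2617.2 km = 2.6172×10⁶ m.
r₂ = 2440 + 5454 = 7894.0 km = 7.8940×10⁶ m.
Transfer ellipse a_t = (r₁ + r₂)/2 = 5.256×10⁶ m.
At r₁: circular v_c1 = √(μ/r₁) = 2901 m/s; transfer-periherm v_p = √[μ(2/r₁ − 1/a_t)] = 3556 m/s.
Δv₁ = v_p − v_c1 = 654.4 m/s.
At r₂: circular v_c2 = √(μ/r₂) = 1671 m/s; transfer-apoherm v_a = √[μ(2/r₂ − 1/a_t)] = 1179 m/s.
Δv₂ = v_c2 − v_a = 491.7 m/s.
Total Δv = Δv₁ + Δv₂ = 1146 m/s.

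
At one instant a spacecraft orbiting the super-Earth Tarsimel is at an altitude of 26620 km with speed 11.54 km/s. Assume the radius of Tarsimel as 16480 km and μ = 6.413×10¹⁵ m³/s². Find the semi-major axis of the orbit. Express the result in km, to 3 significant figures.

a ≈ 39000 km

r = 16480 + 26620 = 43100 km = 4.310×10⁷ m.
Specific orbital energy ε = v²/2 − μ/r = (11540)²/2 − 6.413×10¹⁵/4.310×10⁷ = -8.221×10⁷ J/kg.
Since ε = −μ/(2a), a = −μ/(2ε) = 3.900×10⁷ m = 39005 km.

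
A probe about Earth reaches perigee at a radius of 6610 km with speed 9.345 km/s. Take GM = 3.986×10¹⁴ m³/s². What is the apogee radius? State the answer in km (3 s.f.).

r_p = 6.610×10⁶ m.
Specific energy ε = v²/2 − μ/r = -1.664×10⁷ J/kg, so a = −μ/(2ε) = 1.198×10⁷ m.
The apsides satisfy r_p + r_a = 2a, so the apogee radius is 2a − r_p = 1.735×10⁷ m = 17347 km.

apogee radius ≈ 17300 km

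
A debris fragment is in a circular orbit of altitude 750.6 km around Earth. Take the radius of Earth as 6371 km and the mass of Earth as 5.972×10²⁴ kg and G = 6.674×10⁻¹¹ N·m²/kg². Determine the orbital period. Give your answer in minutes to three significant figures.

μ = GM = 6.674×10⁻¹¹ × 5.972×10²⁴ = 3.986×10¹⁴ m³/s².
r = 6371 + 750.6 = 7121.6 km = 7.1216×10⁶ m.
Kepler's third law: T = 2π√(r³/μ) = 2π√((7.122×10⁶)³ / 3.986×10¹⁴).
r³/μ = 9.062×10⁵ s², so T = 2π × 9.519×10² = 5.981×10³ s.
Converting: 5.981×10³ s ÷ 60.00 = 99.69 minutes.

T ≈ 99.7 minutes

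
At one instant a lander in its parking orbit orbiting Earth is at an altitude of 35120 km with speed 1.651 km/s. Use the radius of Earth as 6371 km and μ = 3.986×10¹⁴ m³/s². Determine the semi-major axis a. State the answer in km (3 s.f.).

r = 6371 + 35120 = 41491 km = 4.149×10⁷ m.
Specific orbital energy ε = v²/2 − μ/r = (1651)²/2 − 3.986×10¹⁴/4.149×10⁷ = -8.244×10⁶ J/kg.
Since ε = −μ/(2a), a = −μ/(2ε) = 2.418×10⁷ m = 24175 km.

a ≈ 24200 km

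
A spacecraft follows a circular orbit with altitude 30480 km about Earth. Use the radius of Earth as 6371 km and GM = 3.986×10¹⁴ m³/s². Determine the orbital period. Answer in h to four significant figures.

T ≈ 19.56 h

r = 6371 + 30480 = 36851 km = 3.6851×10⁷ m.
Kepler's third law: T = 2π√(r³/μ) = 2π√((3.685×10⁷)³ / 3.986×10¹⁴).
r³/μ = 1.255×10⁸ s², so T = 2π × 1.120×10⁴ = 7.040×10⁴ s.
Converting: 7.040×10⁴ s ÷ 3600 = 19.56 h.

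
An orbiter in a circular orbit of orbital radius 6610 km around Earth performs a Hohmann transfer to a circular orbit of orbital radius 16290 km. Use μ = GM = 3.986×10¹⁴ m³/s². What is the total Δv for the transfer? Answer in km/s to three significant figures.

r₁ = 6610 km = 6.610×10⁶ m.
r₂ = 16290 km = 1.629×10⁷ m.
Transfer ellipse a_t = (r₁ + r₂)/2 = 1.145×10⁷ m.
At r₁: circular v_c1 = √(μ/r₁) = 7765 m/s; transfer-perigee v_p = √[μ(2/r₁ − 1/a_t)] = 9262 m/s.
Δv₁ = v_p − v_c1 = 1497 m/s.
At r₂: circular v_c2 = √(μ/r₂) = 4947 m/s; transfer-apogee v_a = √[μ(2/r₂ − 1/a_t)] = 3758 m/s.
Δv₂ = v_c2 − v_a = 1188 m/s.
Total Δv = Δv₁ + Δv₂ = 2685 m/s = 2.685 km/s.

Δv_total ≈ 2.69 km/s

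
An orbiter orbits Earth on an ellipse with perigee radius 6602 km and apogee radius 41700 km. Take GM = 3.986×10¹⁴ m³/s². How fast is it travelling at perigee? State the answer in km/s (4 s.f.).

v ≈ 10.21 km/s

Semi-major axis a = (r_p + r_a)/2 = 24151 km = 2.415×10⁷ m.
Vis-viva: v² = μ(2/r − 1/a) = 3.986×10¹⁴ × (3.029×10⁻⁷ − 4.141×10⁻⁸) = 1.042×10⁸ m²/s².
v = 10210 m/s = 10.21 km/s.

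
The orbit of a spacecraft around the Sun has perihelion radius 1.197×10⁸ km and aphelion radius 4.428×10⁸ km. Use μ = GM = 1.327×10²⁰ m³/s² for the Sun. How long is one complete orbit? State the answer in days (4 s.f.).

Semi-major axis a = (r_p + r_a)/2 = (1.1970×10⁸ + 4.4280×10⁸)/2 = 2.8125×10⁸ km = 2.812×10¹¹ m.
By Kepler's third law T = 2π√(a³/μ) = 2π × 1.295×10⁷ = 8.135×10⁷ s.
= 941.6 days.

T ≈ 941.6 days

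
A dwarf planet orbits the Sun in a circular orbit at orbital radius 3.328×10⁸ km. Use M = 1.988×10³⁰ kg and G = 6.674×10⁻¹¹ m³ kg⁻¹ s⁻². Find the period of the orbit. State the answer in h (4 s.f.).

T ≈ 29090 h

μ = GM = 6.674×10⁻¹¹ × 1.988×10³⁰ = 1.327×10²⁰ m³/s².
r = 3.328×10⁸ km = 3.328×10¹¹ m.
Kepler's third law: T = 2π√(r³/μ) = 2π√((3.328×10¹¹)³ / 1.327×10²⁰).
r³/μ = 2.778×10¹⁴ s², so T = 2π × 1.667×10⁷ = 1.047×10⁸ s.
Converting: 1.047×10⁸ s ÷ 3600 = 29090 h.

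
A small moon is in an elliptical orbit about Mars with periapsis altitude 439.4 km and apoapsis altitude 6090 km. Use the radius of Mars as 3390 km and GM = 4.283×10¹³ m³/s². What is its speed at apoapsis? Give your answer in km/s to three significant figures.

v ≈ 1.61 km/s

r_p = 3390 + 439.4 = 3829.4 km = 3.8294×10⁶ m.
r_a = 3390 + 6090 = 9480.0 km = 9.4800×10⁶ m.
Semi-major axis a = (r_p + r_a)/2 = 6654.7 km = 6.655×10⁶ m.
Vis-viva: v² = μ(2/r − 1/a) = 4.283×10¹³ × (2.110×10⁻⁷ − 1.503×10⁻⁷) = 2.600×10⁶ m²/s².
v = 1612 m/s = 1.612 km/s.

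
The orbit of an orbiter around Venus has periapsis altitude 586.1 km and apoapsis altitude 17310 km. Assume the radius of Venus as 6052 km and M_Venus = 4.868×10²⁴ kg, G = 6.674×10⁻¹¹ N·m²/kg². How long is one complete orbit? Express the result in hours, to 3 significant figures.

T ≈ 5.63 hours

μ = GM = 6.674×10⁻¹¹ × 4.868×10²⁴ = 3.249×10¹⁴ m³/s².
r_p = 6052 + 586.1 = 6638.1 km = 6.6381×10⁶ m.
r_a = 6052 + 17310 = 23362 km = 2.3362×10⁷ m.
Semi-major axis a = (r_p + r_a)/2 = (6638.1 + 23362)/2 = 15000 km = 1.500×10⁷ m.
By Kepler's third law T = 2π√(a³/μ) = 2π × 3.223×10³ = 2.025×10⁴ s.
= 5.625 hours.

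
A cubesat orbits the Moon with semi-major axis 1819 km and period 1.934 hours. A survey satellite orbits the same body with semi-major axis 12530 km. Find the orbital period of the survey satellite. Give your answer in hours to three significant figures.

Kepler's third law: T² ∝ a³, so T₂ = T₁ (a₂/a₁)^(3/2).
a₂/a₁ = 6.888, (a₂/a₁)^(3/2) = 18.08.
T₂ = 1.934 × 18.08 = 34.97 hours.

T₂ ≈ 35.0 hours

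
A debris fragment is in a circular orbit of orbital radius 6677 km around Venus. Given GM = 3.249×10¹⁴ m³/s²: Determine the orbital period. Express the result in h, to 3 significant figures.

T ≈ 1.67 h

r = 6677 km = 6.677×10⁶ m.
Kepler's third law: T = 2π√(r³/μ) = 2π√((6.677×10⁶)³ / 3.249×10¹⁴).
r³/μ = 9.162×10⁵ s², so T = 2π × 9.572×10² = 6.014×10³ s.
Converting: 6.014×10³ s ÷ 3600 = 1.671 h.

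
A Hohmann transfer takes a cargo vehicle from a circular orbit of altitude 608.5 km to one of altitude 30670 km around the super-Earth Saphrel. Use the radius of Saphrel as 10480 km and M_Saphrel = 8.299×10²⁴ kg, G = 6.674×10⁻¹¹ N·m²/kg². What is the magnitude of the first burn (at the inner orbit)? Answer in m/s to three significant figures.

μ = GM = 6.674×10⁻¹¹ × 8.299×10²⁴ = 5.539×10¹⁴ m³/s².
r₁ = 10480 + 608.5 = 11088 km = 1.1088×10⁷ m.
r₂ = 10480 + 30670 = 41150 km = 4.1150×10⁷ m.
Transfer ellipse a_t = (r₁ + r₂)/2 = 2.612×10⁷ m.
At r₁: circular v_c1 = √(μ/r₁) = 7068 m/s; transfer-periapsis v_p = √[μ(2/r₁ − 1/a_t)] = 8871 m/s.
Δv₁ = v_p − v_c1 = 1803 m/s.

Δv ≈ 1800 m/s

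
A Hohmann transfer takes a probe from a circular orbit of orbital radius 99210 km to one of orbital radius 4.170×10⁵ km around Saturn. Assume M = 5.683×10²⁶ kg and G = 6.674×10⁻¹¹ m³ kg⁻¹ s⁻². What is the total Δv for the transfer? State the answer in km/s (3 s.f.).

μ = GM = 6.674×10⁻¹¹ × 5.683×10²⁶ = 3.793×10¹⁶ m³/s².
r₁ = 99210 km = 9.921×10⁷ m.
r₂ = 4.170×10⁵ km = 4.170×10⁸ m.
Transfer ellipse a_t = (r₁ + r₂)/2 = 2.581×10⁸ m.
At r₁: circular v_c1 = √(μ/r₁) = 19550 m/s; transfer-perikrone v_p = √[μ(2/r₁ − 1/a_t)] = 24850 m/s.
Δv₁ = v_p − v_c1 = 5300 m/s.
At r₂: circular v_c2 = √(μ/r₂) = 9537 m/s; transfer-apokrone v_a = √[μ(2/r₂ − 1/a_t)] = 5913 m/s.
Δv₂ = v_c2 − v_a = 3624 m/s.
Total Δv = Δv₁ + Δv₂ = 8924 m/s = 8.924 km/s.

Δv_total ≈ 8.92 km/s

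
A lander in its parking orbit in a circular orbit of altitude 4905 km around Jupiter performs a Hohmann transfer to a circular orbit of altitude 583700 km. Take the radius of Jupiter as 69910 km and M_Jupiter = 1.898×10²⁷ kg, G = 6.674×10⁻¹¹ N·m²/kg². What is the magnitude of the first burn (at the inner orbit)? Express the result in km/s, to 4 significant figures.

Δv ≈ 13.97 km/s

μ = GM = 6.674×10⁻¹¹ × 1.898×10²⁷ = 1.267×10¹⁷ m³/s².
r₁ = 69910 + 4905 = 74815 km = 7.4815×10⁷ m.
r₂ = 69910 + 583700 = 653610 km = 6.5361×10⁸ m.
Transfer ellipse a_t = (r₁ + r₂)/2 = 3.642×10⁸ m.
At r₁: circular v_c1 = √(μ/r₁) = 41150 m/s; transfer-perijove v_p = √[μ(2/r₁ − 1/a_t)] = 55120 m/s.
Δv₁ = v_p − v_c1 = 13970 m/s.
= 13.97 km/s.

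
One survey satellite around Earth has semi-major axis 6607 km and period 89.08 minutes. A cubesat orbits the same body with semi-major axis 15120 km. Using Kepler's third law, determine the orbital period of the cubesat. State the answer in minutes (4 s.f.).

T₂ ≈ 308.4 minutes

Kepler's third law: T² ∝ a³, so T₂ = T₁ (a₂/a₁)^(3/2).
a₂/a₁ = 2.288, (a₂/a₁)^(3/2) = 3.462.
T₂ = 89.08 × 3.462 = 308.4 minutes.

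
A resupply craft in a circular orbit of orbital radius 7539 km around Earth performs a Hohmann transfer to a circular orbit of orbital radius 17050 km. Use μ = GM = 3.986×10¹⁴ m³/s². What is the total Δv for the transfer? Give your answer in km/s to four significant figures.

Δv_total ≈ 2.340 km/s

r₁ = 7539 km = 7.539×10⁶ m.
r₂ = 17050 km = 1.705×10⁷ m.
Transfer ellipse a_t = (r₁ + r₂)/2 = 1.229×10⁷ m.
At r₁: circular v_c1 = √(μ/r₁) = 7271 m/s; transfer-perigee v_p = √[μ(2/r₁ − 1/a_t)] = 8563 m/s.
Δv₁ = v_p − v_c1 = 1292 m/s.
At r₂: circular v_c2 = √(μ/r₂) = 4835 m/s; transfer-apogee v_a = √[μ(2/r₂ − 1/a_t)] = 3786 m/s.
Δv₂ = v_c2 − v_a = 1049 m/s.
Total Δv = Δv₁ + Δv₂ = 2340 m/s = 2.340 km/s.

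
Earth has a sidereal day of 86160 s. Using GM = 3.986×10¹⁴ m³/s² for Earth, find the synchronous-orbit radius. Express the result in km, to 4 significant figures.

r_sync ≈ 42160 km

A synchronous orbit has period T, so by Kepler's third law a = (μT²/4π²)^(1/3).
μT²/4π² = 3.986×10¹⁴ × (8.616×10⁴)² / 39.48 = 7.495×10²² m³.
a = 4.216×10⁷ m = 42163 km.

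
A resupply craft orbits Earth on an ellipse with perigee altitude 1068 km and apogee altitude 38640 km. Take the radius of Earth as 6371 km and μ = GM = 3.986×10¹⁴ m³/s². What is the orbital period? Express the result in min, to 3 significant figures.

T ≈ 704 min

r_p = 6371 + 1068 = 7439.0 km = 7.4390×10⁶ m.
r_a = 6371 + 38640 = 45011 km = 4.5011×10⁷ m.
Semi-major axis a = (r_p + r_a)/2 = (7439.0 + 45011)/2 = 26225 km = 2.622×10⁷ m.
By Kepler's third law T = 2π√(a³/μ) = 2π × 6.727×10³ = 4.227×10⁴ s.
= 704.4 min.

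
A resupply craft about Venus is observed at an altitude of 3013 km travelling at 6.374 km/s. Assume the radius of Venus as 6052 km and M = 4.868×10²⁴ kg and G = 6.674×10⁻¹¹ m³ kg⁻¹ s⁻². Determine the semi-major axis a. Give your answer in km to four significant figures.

μ = GM = 6.674×10⁻¹¹ × 4.868×10²⁴ = 3.249×10¹⁴ m³/s².
r = 6052 + 3013 = 9065.0 km = 9.065×10⁶ m.
Vis-viva rearranged: 1/a = 2/r − v²/μ = 2.206×10⁻⁷ − 1.251×10⁻⁷ = 9.558×10⁻⁸ m⁻¹.
a = 1.046×10⁷ m = 10463 km.

a ≈ 10460 km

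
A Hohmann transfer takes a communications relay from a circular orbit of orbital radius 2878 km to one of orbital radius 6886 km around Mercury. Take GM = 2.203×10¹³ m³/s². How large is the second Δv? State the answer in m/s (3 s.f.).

r₁ = 2878 km = 2.878×10⁶ m.
r₂ = 6886 km = 6.886×10⁶ m.
Transfer ellipse a_t = (r₁ + r₂)/2 = 4.882×10⁶ m.
At r₁: circular v_c1 = √(μ/r₁) = 2767 m/s; transfer-periherm v_p = √[μ(2/r₁ − 1/a_t)] = 3286 m/s.
At r₂: circular v_c2 = √(μ/r₂) = 1789 m/s; transfer-apoherm v_a = √[μ(2/r₂ − 1/a_t)] = 1373 m/s.
Δv₂ = v_c2 − v_a = 415.3 m/s.

Δv ≈ 415 m/s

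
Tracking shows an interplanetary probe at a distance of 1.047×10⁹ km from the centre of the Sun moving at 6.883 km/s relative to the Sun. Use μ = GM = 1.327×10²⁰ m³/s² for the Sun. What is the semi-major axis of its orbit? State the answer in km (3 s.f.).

r = 1.047×10¹² m.
Specific orbital energy ε = v²/2 − μ/r = (6883)²/2 − 1.327×10²⁰/1.047×10¹² = -1.031×10⁸ J/kg.
Since ε = −μ/(2a), a = −μ/(2ε) = 6.438×10¹¹ m = 6.4383×10⁸ km.

a ≈ 6.44×10⁸ km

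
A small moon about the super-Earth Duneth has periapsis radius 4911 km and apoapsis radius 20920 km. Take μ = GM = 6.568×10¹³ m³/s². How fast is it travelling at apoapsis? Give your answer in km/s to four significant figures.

Semi-major axis a = (r_p + r_a)/2 = 12916 km = 1.292×10⁷ m.
Vis-viva: v² = μ(2/r − 1/a) = 6.568×10¹³ × (9.560×10⁻⁸ − 7.743×10⁻⁸) = 1.194×10⁶ m²/s².
v = 1093 m/s = 1.093 km/s.

v ≈ 1.093 km/s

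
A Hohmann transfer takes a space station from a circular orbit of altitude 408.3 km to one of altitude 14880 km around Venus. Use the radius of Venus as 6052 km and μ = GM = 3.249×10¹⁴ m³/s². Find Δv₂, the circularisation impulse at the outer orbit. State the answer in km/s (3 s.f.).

r₁ = 6052 + 408.3 = 6460.3 km = 6.4603×10⁶ m.
r₂ = 6052 + 14880 = 20932 km = 2.0932×10⁷ m.
Transfer ellipse a_t = (r₁ + r₂)/2 = 1.370×10⁷ m.
At r₁: circular v_c1 = √(μ/r₁) = 7092 m/s; transfer-periapsis v_p = √[μ(2/r₁ − 1/a_t)] = 8767 m/s.
At r₂: circular v_c2 = √(μ/r₂) = 3940 m/s; transfer-apoapsis v_a = √[μ(2/r₂ − 1/a_t)] = 2706 m/s.
Δv₂ = v_c2 − v_a = 1234 m/s.
= 1.234 km/s.

Δv ≈ 1.23 km/s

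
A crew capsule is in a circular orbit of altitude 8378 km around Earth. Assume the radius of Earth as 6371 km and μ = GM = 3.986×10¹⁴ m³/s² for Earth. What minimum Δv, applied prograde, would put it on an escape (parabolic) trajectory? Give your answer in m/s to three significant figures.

Δv ≈ 2150 m/s

r = 6371 + 8378 = 14749 km = 1.4749×10⁷ m.
Circular speed v_c = √(μ/r) = 5199 m/s.
Escape speed v_esc = √(2μ/r) = √2 × v_c = 7352 m/s.
Δv = v_esc − v_c = 2153 m/s.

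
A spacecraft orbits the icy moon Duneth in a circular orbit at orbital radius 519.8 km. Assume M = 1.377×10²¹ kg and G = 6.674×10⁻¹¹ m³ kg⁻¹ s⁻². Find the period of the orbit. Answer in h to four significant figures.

T ≈ 2.158 h

μ = GM = 6.674×10⁻¹¹ × 1.377×10²¹ = 9.190×10¹⁰ m³/s².
r = 519.8 km = 5.198×10⁵ m.
Kepler's third law: T = 2π√(r³/μ) = 2π√((5.198×10⁵)³ / 9.190×10¹⁰).
r³/μ = 1.528×10⁶ s², so T = 2π × 1.236×10³ = 7.767×10³ s.
Converting: 7.767×10³ s ÷ 3600 = 2.158 h.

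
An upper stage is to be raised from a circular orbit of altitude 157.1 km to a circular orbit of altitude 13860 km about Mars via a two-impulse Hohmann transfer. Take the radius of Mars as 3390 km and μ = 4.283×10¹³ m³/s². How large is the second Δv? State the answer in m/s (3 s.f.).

Δv ≈ 655 m/s

r₁ = 3390 + 157.1 = 3547.1 km = 3.5471×10⁶ m.
r₂ = 3390 + 13860 = 17250 km = 1.7250×10⁷ m.
Transfer ellipse a_t = (r₁ + r₂)/2 = 1.040×10⁷ m.
At r₁: circular v_c1 = √(μ/r₁) = 3475 m/s; transfer-periapsis v_p = √[μ(2/r₁ − 1/a_t)] = 4476 m/s.
At r₂: circular v_c2 = √(μ/r₂) = 1576 m/s; transfer-apoapsis v_a = √[μ(2/r₂ − 1/a_t)] = 920.3 m/s.
Δv₂ = v_c2 − v_a = 655.4 m/s.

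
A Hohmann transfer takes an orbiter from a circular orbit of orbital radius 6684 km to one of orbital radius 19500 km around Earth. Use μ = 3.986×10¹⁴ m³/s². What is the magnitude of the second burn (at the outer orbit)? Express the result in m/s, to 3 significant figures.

r₁ = 6684 km = 6.684×10⁶ m.
r₂ = 19500 km = 1.950×10⁷ m.
Transfer ellipse a_t = (r₁ + r₂)/2 = 1.309×10⁷ m.
At r₁: circular v_c1 = √(μ/r₁) = 7722 m/s; transfer-perigee v_p = √[μ(2/r₁ − 1/a_t)] = 9425 m/s.
At r₂: circular v_c2 = √(μ/r₂) = 4521 m/s; transfer-apogee v_a = √[μ(2/r₂ − 1/a_t)] = 3230 m/s.
Δv₂ = v_c2 − v_a = 1291 m/s.

Δv ≈ 1290 m/s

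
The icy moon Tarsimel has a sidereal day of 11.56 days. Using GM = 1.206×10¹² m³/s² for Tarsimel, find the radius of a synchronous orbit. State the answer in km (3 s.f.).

T = 11.56 days = 9.988×10⁵ s.
A synchronous orbit has period T, so by Kepler's third law a = (μT²/4π²)^(1/3).
μT²/4π² = 1.206×10¹² × (9.988×10⁵)² / 39.48 = 3.047×10²² m³.
a = 3.124×10⁷ m = 31235 km.

r_sync ≈ 31200 km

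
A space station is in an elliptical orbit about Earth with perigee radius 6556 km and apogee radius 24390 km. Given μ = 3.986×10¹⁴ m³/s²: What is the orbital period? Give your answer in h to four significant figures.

Semi-major axis a = (r_p + r_a)/2 = (6556.0 + 24390)/2 = 15473 km = 1.547×10⁷ m.
By Kepler's third law T = 2π√(a³/μ) = 2π × 3.049×10³ = 1.915×10⁴ s.
= 5.321 h.

T ≈ 5.321 h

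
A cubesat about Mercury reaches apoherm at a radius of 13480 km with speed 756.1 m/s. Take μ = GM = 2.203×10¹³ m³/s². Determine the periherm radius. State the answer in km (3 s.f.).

r_a = 1.348×10⁷ m.
Specific energy ε = v²/2 − μ/r = -1.348×10⁶ J/kg, so a = −μ/(2ε) = 8.169×10⁶ m.
The apsides satisfy r_p + r_a = 2a, so the periherm radius is 2a − r_a = 2.858×10⁶ m = 2857.5 km.

periherm radius ≈ 2860 km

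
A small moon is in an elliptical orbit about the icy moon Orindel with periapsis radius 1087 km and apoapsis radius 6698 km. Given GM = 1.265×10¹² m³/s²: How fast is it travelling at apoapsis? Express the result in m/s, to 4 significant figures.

v ≈ 229.7 m/s

Semi-major axis a = (r_p + r_a)/2 = 3892.5 km = 3.892×10⁶ m.
Vis-viva: v² = μ(2/r − 1/a) = 1.265×10¹² × (2.986×10⁻⁷ − 2.569×10⁻⁷) = 5.274×10⁴ m²/s².
v = 229.7 m/s.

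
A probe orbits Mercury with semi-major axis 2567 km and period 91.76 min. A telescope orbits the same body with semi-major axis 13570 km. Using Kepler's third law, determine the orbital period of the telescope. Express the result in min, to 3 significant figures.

Kepler's third law: T² ∝ a³, so T₂ = T₁ (a₂/a₁)^(3/2).
a₂/a₁ = 5.286, (a₂/a₁)^(3/2) = 12.15.
T₂ = 91.76 × 12.15 = 1115 min.

T₂ ≈ 1120 min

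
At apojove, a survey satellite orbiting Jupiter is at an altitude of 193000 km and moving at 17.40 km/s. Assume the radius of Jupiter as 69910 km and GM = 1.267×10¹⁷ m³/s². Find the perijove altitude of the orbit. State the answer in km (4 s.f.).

r_a = 69910 + 193000 = 2.6291×10⁵ km = 2.629×10⁸ m.
Specific energy ε = v²/2 − μ/r = -3.305×10⁸ J/kg, so a = −μ/(2ε) = 1.917×10⁸ m.
The apsides satisfy r_p + r_a = 2a, so the perijove radius is 2a − r_a = 1.204×10⁸ m = 1.2041×10⁵ km.
Perijove altitude = 1.2041×10⁵ − 69910 = 50499 km.

perijove altitude ≈ 50500 km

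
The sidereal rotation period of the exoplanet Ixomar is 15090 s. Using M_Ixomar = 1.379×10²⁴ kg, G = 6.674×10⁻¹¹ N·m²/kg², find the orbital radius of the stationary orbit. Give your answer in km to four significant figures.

μ = GM = 6.674×10⁻¹¹ × 1.379×10²⁴ = 9.203×10¹³ m³/s².
A synchronous orbit has period T, so by Kepler's third law a = (μT²/4π²)^(1/3).
μT²/4π² = 9.203×10¹³ × (1.509×10⁴)² / 39.48 = 5.308×10²⁰ m³.
a = 8.097×10⁶ m = 8097.0 km.

r_sync ≈ 8097 km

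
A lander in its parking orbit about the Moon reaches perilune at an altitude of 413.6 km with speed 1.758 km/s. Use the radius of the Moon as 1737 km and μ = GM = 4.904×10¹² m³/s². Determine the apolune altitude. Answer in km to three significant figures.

apolune altitude ≈ 2780 km

r_p = 1737 + 413.6 = 2150.6 km = 2.151×10⁶ m.
Specific energy ε = v²/2 − μ/r = -7.350×10⁵ J/kg, so a = −μ/(2ε) = 3.336×10⁶ m.
The apsides satisfy r_p + r_a = 2a, so the apolune radius is 2a − r_p = 4.521×10⁶ m = 4521.4 km.
Apolune altitude = 4521.4 − 1737 = 2784.4 km.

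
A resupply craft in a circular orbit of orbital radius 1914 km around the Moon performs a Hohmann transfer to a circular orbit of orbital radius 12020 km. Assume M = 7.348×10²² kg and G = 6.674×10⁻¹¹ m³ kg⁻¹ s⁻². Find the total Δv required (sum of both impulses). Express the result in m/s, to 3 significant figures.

Δv_total ≈ 806 m/s

μ = GM = 6.674×10⁻¹¹ × 7.348×10²² = 4.904×10¹² m³/s².
r₁ = 1914 km = 1.914×10⁶ m.
r₂ = 12020 km = 1.202×10⁷ m.
Transfer ellipse a_t = (r₁ + r₂)/2 = 6.967×10⁶ m.
At r₁: circular v_c1 = √(μ/r₁) = 1601 m/s; transfer-perilune v_p = √[μ(2/r₁ − 1/a_t)] = 2103 m/s.
Δv₁ = v_p − v_c1 = 501.8 m/s.
At r₂: circular v_c2 = √(μ/r₂) = 638.7 m/s; transfer-apolune v_a = √[μ(2/r₂ − 1/a_t)] = 334.8 m/s.
Δv₂ = v_c2 − v_a = 304.0 m/s.
Total Δv = Δv₁ + Δv₂ = 805.8 m/s.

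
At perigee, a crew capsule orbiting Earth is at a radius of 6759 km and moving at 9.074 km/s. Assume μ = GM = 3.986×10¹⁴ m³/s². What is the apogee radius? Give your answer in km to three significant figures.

r_p = 6.759×10⁶ m.
Specific energy ε = v²/2 − μ/r = -1.780×10⁷ J/kg, so a = −μ/(2ε) = 1.119×10⁷ m.
The apsides satisfy r_p + r_a = 2a, so the apogee radius is 2a − r_p = 1.563×10⁷ m = 15629 km.

apogee radius ≈ 15600 km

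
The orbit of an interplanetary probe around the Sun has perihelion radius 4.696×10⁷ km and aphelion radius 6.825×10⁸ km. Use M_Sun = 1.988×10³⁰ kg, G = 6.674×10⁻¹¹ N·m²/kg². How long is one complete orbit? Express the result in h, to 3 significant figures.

μ = GM = 6.674×10⁻¹¹ × 1.988×10³⁰ = 1.327×10²⁰ m³/s².
Semi-major axis a = (r_p + r_a)/2 = (4.6960×10⁷ + 6.8250×10⁸)/2 = 3.6473×10⁸ km = 3.647×10¹¹ m.
By Kepler's third law T = 2π√(a³/μ) = 2π × 1.912×10⁷ = 1.202×10⁸ s.
= 33380 h.

T ≈ 33400 h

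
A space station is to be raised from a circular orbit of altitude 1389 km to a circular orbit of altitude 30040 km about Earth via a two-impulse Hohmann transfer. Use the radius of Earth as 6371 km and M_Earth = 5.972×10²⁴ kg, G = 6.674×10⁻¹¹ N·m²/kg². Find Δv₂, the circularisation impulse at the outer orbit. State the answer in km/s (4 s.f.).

Δv ≈ 1.347 km/s

μ = GM = 6.674×10⁻¹¹ × 5.972×10²⁴ = 3.986×10¹⁴ m³/s².
r₁ = 6371 + 1389 = 7760.0 km = 7.7600×10⁶ m.
r₂ = 6371 + 30040 = 36411 km = 3.6411×10⁷ m.
Transfer ellipse a_t = (r₁ + r₂)/2 = 2.209×10⁷ m.
At r₁: circular v_c1 = √(μ/r₁) = 7167 m/s; transfer-perigee v_p = √[μ(2/r₁ − 1/a_t)] = 9202 m/s.
At r₂: circular v_c2 = √(μ/r₂) = 3309 m/s; transfer-apogee v_a = √[μ(2/r₂ − 1/a_t)] = 1961 m/s.
Δv₂ = v_c2 − v_a = 1347 m/s.
= 1.347 km/s.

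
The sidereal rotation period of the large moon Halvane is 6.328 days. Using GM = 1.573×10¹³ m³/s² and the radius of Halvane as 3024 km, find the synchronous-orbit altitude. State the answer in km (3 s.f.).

h_sync ≈ 46200 km

T = 6.328 days = 5.467×10⁵ s.
A synchronous orbit has period T, so by Kepler's third law a = (μT²/4π²)^(1/3).
μT²/4π² = 1.573×10¹³ × (5.467×10⁵)² / 39.48 = 1.191×10²³ m³.
a = 4.920×10⁷ m = 49201 km.
Altitude h = a − R = 49201 − 3024 = 46177 km.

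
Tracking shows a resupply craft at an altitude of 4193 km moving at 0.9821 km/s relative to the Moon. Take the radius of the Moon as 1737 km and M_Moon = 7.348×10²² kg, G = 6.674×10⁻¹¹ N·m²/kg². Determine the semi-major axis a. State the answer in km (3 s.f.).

μ = GM = 6.674×10⁻¹¹ × 7.348×10²² = 4.904×10¹² m³/s².
r = 1737 + 4193 = 5930.0 km = 5.930×10⁶ m.
Specific orbital energy ε = v²/2 − μ/r = (982.1)²/2 − 4.904×10¹²/5.930×10⁶ = -3.447×10⁵ J/kg.
Since ε = −μ/(2a), a = −μ/(2ε) = 7.113×10⁶ m = 7112.9 km.

a ≈ 7110 km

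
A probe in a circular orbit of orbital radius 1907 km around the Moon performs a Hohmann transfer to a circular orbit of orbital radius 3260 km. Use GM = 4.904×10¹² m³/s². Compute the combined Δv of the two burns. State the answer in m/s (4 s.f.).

r₁ = 1907 km = 1.907×10⁶ m.
r₂ = 3260 km = 3.260×10⁶ m.
Transfer ellipse a_t = (r₁ + r₂)/2 = 2.584×10⁶ m.
At r₁: circular v_c1 = √(μ/r₁) = 1604 m/s; transfer-perilune v_p = √[μ(2/r₁ − 1/a_t)] = 1801 m/s.
Δv₁ = v_p − v_c1 = 197.8 m/s.
At r₂: circular v_c2 = √(μ/r₂) = 1226 m/s; transfer-apolune v_a = √[μ(2/r₂ − 1/a_t)] = 1054 m/s.
Δv₂ = v_c2 − v_a = 172.7 m/s.
Total Δv = Δv₁ + Δv₂ = 370.5 m/s.

Δv_total ≈ 370.5 m/s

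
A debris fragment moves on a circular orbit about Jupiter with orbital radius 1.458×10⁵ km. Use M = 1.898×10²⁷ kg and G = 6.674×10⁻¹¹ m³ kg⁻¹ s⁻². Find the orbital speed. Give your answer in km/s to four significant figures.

μ = GM = 6.674×10⁻¹¹ × 1.898×10²⁷ = 1.267×10¹⁷ m³/s².
r = 1.458×10⁵ km = 1.458×10⁸ m.
For a circular orbit v = √(μ/r) = √(1.267×10¹⁷ / 1.458×10⁸) = √(8.688×10⁸) = 29480 m/s.
That is 29.48 km/s.

v ≈ 29.48 km/s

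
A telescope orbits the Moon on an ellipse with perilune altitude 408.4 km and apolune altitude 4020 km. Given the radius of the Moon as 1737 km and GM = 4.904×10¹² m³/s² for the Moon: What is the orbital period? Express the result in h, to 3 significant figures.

r_p = 1737 + 408.4 = 2145.4 km = 2.1454×10⁶ m.
r_a = 1737 + 4020 = 5757.0 km = 5.7570×10⁶ m.
Semi-major axis a = (r_p + r_a)/2 = (2145.4 + 5757.0)/2 = 3951.2 km = 3.951×10⁶ m.
By Kepler's third law T = 2π√(a³/μ) = 2π × 3.547×10³ = 2.228×10⁴ s.
= 6.190 h.

T ≈ 6.19 h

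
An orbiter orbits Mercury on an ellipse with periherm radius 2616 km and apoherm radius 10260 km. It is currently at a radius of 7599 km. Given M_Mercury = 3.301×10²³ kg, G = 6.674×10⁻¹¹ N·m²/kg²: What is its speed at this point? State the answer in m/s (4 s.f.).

v ≈ 1542 m/s

μ = GM = 6.674×10⁻¹¹ × 3.301×10²³ = 2.203×10¹³ m³/s².
Semi-major axis a = (r_p + r_a)/2 = 6438.0 km = 6.438×10⁶ m.
Vis-viva: v² = μ(2/r − 1/a) = 2.203×10¹³ × (2.632×10⁻⁷ − 1.553×10⁻⁷) = 2.376×10⁶ m²/s².
v = 1542 m/s.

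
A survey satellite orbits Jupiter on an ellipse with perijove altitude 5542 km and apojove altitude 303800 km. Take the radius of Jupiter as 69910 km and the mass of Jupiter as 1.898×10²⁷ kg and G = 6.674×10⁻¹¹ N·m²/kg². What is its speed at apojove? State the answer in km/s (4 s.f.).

μ = GM = 6.674×10⁻¹¹ × 1.898×10²⁷ = 1.267×10¹⁷ m³/s².
r_p = 69910 + 5542 = 75452 km = 7.5452×10⁷ m.
r_a = 69910 + 303800 = 373710 km = 3.7371×10⁸ m.
Semi-major axis a = (r_p + r_a)/2 = 2.2458×10⁵ km = 2.246×10⁸ m.
Vis-viva: v² = μ(2/r − 1/a) = 1.267×10¹⁷ × (5.352×10⁻⁹ − 4.453×10⁻⁹) = 1.139×10⁸ m²/s².
v = 10670 m/s = 10.67 km/s.

v ≈ 10.67 km/s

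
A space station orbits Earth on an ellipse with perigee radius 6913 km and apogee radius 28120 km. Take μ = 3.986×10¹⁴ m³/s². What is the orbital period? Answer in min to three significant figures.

T ≈ 385 min

Semi-major axis a = (r_p + r_a)/2 = (6913.0 + 28120)/2 = 17516 km = 1.752×10⁷ m.
By Kepler's third law T = 2π√(a³/μ) = 2π × 3.672×10³ = 2.307×10⁴ s.
= 384.5 min.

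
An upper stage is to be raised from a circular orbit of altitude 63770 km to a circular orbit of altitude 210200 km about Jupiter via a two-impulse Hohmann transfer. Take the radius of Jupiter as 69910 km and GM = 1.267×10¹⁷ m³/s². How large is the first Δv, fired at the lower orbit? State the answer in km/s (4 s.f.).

r₁ = 69910 + 63770 = 133680 km = 1.3368×10⁸ m.
r₂ = 69910 + 210200 = 280110 km = 2.8011×10⁸ m.
Transfer ellipse a_t = (r₁ + r₂)/2 = 2.069×10⁸ m.
At r₁: circular v_c1 = √(μ/r₁) = 30790 m/s; transfer-perijove v_p = √[μ(2/r₁ − 1/a_t)] = 35820 m/s.
Δv₁ = v_p − v_c1 = 5035 m/s.
= 5.035 km/s.

Δv ≈ 5.035 km/s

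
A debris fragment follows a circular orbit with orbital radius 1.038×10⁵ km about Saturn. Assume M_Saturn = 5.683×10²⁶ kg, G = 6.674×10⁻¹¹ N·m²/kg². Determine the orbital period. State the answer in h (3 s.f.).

μ = GM = 6.674×10⁻¹¹ × 5.683×10²⁶ = 3.793×10¹⁶ m³/s².
r = 1.038×10⁵ km = 1.038×10⁸ m.
Kepler's third law: T = 2π√(r³/μ) = 2π√((1.038×10⁸)³ / 3.793×10¹⁶).
r³/μ = 2.949×10⁷ s², so T = 2π × 5.430×10³ = 3.412×10⁴ s.
Converting: 3.412×10⁴ s ÷ 3600 = 9.477 h.

T ≈ 9.48 h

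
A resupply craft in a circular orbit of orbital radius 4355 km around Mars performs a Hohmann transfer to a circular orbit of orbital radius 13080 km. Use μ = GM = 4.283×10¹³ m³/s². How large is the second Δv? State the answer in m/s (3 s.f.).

r₁ = 4355 km = 4.355×10⁶ m.
r₂ = 13080 km = 1.308×10⁷ m.
Transfer ellipse a_t = (r₁ + r₂)/2 = 8.718×10⁶ m.
At r₁: circular v_c1 = √(μ/r₁) = 3136 m/s; transfer-periapsis v_p = √[μ(2/r₁ − 1/a_t)] = 3841 m/s.
At r₂: circular v_c2 = √(μ/r₂) = 1810 m/s; transfer-apoapsis v_a = √[μ(2/r₂ − 1/a_t)] = 1279 m/s.
Δv₂ = v_c2 − v_a = 530.6 m/s.

Δv ≈ 531 m/s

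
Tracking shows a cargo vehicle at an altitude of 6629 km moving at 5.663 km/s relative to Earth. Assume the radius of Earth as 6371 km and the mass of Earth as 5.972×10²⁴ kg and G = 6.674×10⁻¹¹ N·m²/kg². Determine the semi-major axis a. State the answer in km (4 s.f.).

μ = GM = 6.674×10⁻¹¹ × 5.972×10²⁴ = 3.986×10¹⁴ m³/s².
r = 6371 + 6629 = 13000 km = 1.300×10⁷ m.
Vis-viva rearranged: 1/a = 2/r − v²/μ = 1.538×10⁻⁷ − 8.046×10⁻⁸ = 7.338×10⁻⁸ m⁻¹.
a = 1.363×10⁷ m = 13627 km.

a ≈ 13630 km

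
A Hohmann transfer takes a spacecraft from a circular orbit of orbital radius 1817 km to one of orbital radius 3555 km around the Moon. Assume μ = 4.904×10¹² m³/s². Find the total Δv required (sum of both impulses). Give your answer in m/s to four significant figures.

Δv_total ≈ 455.7 m/s

r₁ = 1817 km = 1.817×10⁶ m.
r₂ = 3555 km = 3.555×10⁶ m.
Transfer ellipse a_t = (r₁ + r₂)/2 = 2.686×10⁶ m.
At r₁: circular v_c1 = √(μ/r₁) = 1643 m/s; transfer-perilune v_p = √[μ(2/r₁ − 1/a_t)] = 1890 m/s.
Δv₁ = v_p − v_c1 = 247.2 m/s.
At r₂: circular v_c2 = √(μ/r₂) = 1175 m/s; transfer-apolune v_a = √[μ(2/r₂ − 1/a_t)] = 966.0 m/s.
Δv₂ = v_c2 − v_a = 208.5 m/s.
Total Δv = Δv₁ + Δv₂ = 455.7 m/s.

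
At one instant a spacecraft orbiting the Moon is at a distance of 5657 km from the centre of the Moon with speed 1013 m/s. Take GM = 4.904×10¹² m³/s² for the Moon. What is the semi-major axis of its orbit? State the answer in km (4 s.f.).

a ≈ 6930 km

r = 5.657×10⁶ m.
Vis-viva rearranged: 1/a = 2/r − v²/μ = 3.535×10⁻⁷ − 2.093×10⁻⁷ = 1.443×10⁻⁷ m⁻¹.
a = 6.930×10⁶ m = 6930.4 km.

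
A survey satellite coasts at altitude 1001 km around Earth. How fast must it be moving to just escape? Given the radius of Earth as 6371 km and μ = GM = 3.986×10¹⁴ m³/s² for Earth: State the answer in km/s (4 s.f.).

v_esc ≈ 10.40 km/s

r = 6371 + 1001 = 7372.0 km = 7.3720×10⁶ m.
Escape speed v_esc = √(2μ/r) = √(2 × 3.986×10¹⁴ / 7.372×10⁶) = √(1.081×10⁸) = 10400 m/s.
= 10.40 km/s.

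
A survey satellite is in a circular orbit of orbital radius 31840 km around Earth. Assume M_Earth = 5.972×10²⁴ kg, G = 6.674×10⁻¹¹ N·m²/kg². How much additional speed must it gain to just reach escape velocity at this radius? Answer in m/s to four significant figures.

Δv ≈ 1466 m/s

μ = GM = 6.674×10⁻¹¹ × 5.972×10²⁴ = 3.986×10¹⁴ m³/s².
r = 31840 km = 3.184×10⁷ m.
Circular speed v_c = √(μ/r) = 3538 m/s.
Escape speed v_esc = √(2μ/r) = √2 × v_c = 5004 m/s.
Δv = v_esc − v_c = 1466 m/s.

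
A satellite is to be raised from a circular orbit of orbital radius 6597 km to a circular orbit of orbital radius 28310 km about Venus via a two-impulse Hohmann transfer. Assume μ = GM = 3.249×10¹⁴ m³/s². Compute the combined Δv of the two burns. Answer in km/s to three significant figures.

Δv_total ≈ 3.22 km/s

r₁ = 6597 km = 6.597×10⁶ m.
r₂ = 28310 km = 2.831×10⁷ m.
Transfer ellipse a_t = (r₁ + r₂)/2 = 1.745×10⁷ m.
At r₁: circular v_c1 = √(μ/r₁) = 7018 m/s; transfer-periapsis v_p = √[μ(2/r₁ − 1/a_t)] = 8938 m/s.
Δv₁ = v_p − v_c1 = 1920 m/s.
At r₂: circular v_c2 = √(μ/r₂) = 3388 m/s; transfer-apoapsis v_a = √[μ(2/r₂ − 1/a_t)] = 2083 m/s.
Δv₂ = v_c2 − v_a = 1305 m/s.
Total Δv = Δv₁ + Δv₂ = 3225 m/s = 3.225 km/s.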